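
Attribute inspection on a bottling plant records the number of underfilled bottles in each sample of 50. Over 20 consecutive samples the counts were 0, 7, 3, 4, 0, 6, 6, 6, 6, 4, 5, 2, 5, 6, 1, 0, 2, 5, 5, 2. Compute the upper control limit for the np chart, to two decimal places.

9.34

p̄ = Σdᵢ / (k·n) = 75 / (20 × 50) = 0.07500
UCL = np̄ + 3·√(np̄(1−p̄)) = 3.7500 + 3 × √(3.7500×0.92500) = 3.7500 + 3 × 1.8625 = 9.3374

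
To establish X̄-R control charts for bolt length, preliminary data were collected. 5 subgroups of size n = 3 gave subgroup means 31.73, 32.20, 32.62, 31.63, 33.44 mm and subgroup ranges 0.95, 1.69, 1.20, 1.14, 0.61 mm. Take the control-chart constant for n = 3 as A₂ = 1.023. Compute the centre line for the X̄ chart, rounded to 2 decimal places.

32.32

X̄̄ = (31.73 + 32.20 + 32.62 + 31.63 + 33.44) / 5 = 161.6200 / 5 = 32.3240
CL = X̄̄ = 32.3240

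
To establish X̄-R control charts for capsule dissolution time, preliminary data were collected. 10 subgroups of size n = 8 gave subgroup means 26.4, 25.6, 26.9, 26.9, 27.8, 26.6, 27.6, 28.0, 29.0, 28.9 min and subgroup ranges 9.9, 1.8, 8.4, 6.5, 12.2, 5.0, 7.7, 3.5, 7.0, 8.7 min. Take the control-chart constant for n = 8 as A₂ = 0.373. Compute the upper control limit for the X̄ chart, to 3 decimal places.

30.007

X̄̄ = (26.4 + 25.6 + 26.9 + 26.9 + 27.8 + 26.6 + 27.6 + 28.0 + 29.0 + 28.9) / 10 = 273.7000 / 10 = 27.3700
R̄ = (9.9 + 1.8 + 8.4 + 6.5 + 12.2 + 5.0 + 7.7 + 3.5 + 7.0 + 8.7) / 10 = 70.7000 / 10 = 7.0700
UCL = X̄̄ + A₂·R̄ = 27.3700 + 0.373 × 7.0700 = 30.0071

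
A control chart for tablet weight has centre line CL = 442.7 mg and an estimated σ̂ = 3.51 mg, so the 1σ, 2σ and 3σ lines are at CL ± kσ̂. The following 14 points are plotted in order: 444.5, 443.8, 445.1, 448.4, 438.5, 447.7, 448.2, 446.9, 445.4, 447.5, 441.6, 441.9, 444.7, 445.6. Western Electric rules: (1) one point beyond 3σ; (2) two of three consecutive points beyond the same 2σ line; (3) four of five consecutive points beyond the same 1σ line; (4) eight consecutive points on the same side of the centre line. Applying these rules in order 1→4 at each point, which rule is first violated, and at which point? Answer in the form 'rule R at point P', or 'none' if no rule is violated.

Zone of each point (C = within 1σ̂, B = 1σ̂–2σ̂, A = 2σ̂–3σ̂, * = beyond 3σ̂; sign = side of CL): 1:+C, 2:+C, 3:+C, 4:+B, 5:-B, 6:+B, 7:+B, 8:+B, 9:+C, 10:+B, 11:-C, 12:-C, 13:+C, 14:+C
Rule 3 (four of five consecutive points beyond the same 1σ limit) is satisfied at point 8.

rule 3 at point 8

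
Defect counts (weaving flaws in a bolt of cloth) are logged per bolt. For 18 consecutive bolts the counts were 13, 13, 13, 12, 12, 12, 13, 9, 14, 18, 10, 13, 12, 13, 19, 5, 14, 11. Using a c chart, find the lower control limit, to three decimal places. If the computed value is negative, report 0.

1.925

c̄ = (13 + 13 + 13 + 12 + 12 + 12 + 13 + 9 + 14 + 18 + 10 + 13 + 12 + 13 + 19 + 5 + 14 + 11) / 18 = 226 / 18 = 12.5556
LCL = c̄ − 3√c̄ = 12.5556 − 3 × 3.5434 = 1.9254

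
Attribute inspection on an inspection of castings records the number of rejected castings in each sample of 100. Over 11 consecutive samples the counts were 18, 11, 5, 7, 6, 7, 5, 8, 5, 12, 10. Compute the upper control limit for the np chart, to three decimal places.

16.932

p̄ = Σdᵢ / (k·n) = 94 / (11 × 100) = 0.08545
UCL = np̄ + 3·√(np̄(1−p̄)) = 8.5455 + 3 × √(8.5455×0.91455) = 8.5455 + 3 × 2.7956 = 16.9322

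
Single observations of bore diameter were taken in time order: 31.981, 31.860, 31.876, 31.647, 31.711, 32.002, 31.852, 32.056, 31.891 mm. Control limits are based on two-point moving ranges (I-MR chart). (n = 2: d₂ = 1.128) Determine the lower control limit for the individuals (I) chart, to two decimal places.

X̄ = (31.981 + 31.860 + 31.876 + 31.647 + 31.711 + 32.002 + 31.852 + 32.056 + 31.891) / 9 = 31.8751
Moving ranges: 0.121, 0.016, 0.229, 0.064, 0.291, 0.150, 0.204, 0.165; M̄R̄ = 1.2400 / 8 = 0.1550
LCL = X̄ − 3·M̄R̄/d₂ = 31.8751 − 3 × 0.1550 / 1.128 = 31.4629

31.46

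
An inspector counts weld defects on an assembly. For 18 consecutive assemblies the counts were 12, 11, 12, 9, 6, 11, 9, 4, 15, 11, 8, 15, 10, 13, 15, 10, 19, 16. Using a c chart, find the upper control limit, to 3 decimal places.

c̄ = (12 + 11 + 12 + 9 + 6 + 11 + 9 + 4 + 15 + 11 + 8 + 15 + 10 + 13 + 15 + 10 + 19 + 16) / 18 = 206 / 18 = 11.4444
UCL = c̄ + 3√c̄ = 11.4444 + 3 × √11.4444 = 11.4444 + 3 × 3.3830 = 21.5933

21.593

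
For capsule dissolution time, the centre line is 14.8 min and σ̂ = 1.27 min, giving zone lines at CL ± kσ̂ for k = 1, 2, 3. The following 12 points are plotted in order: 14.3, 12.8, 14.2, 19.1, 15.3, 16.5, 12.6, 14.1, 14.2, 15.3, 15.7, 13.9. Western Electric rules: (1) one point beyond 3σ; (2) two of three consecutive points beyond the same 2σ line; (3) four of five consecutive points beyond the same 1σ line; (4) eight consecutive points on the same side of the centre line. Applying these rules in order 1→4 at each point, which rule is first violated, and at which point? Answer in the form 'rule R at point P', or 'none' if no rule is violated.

Zone of each point (C = within 1σ̂, B = 1σ̂–2σ̂, A = 2σ̂–3σ̂, * = beyond 3σ̂; sign = side of CL): 1:-C, 2:-B, 3:-C, 4:+*, 5:+C, 6:+B, 7:-B, 8:-C, 9:-C, 10:+C, 11:+C, 12:-C
Rule 1 (one point beyond the 3σ limits) is satisfied at point 4.

rule 1 at point 4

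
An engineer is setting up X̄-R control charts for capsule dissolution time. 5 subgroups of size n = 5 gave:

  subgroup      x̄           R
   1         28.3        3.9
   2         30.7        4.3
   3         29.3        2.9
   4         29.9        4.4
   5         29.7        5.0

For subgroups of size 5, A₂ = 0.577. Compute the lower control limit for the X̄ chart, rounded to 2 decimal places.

27.21

X̄̄ = (28.3 + 30.7 + 29.3 + 29.9 + 29.7) / 5 = 147.9000 / 5 = 29.5800
R̄ = (3.9 + 4.3 + 2.9 + 4.4 + 5.0) / 5 = 20.5000 / 5 = 4.1000
LCL = X̄̄ − A₂·R̄ = 29.5800 − 0.577 × 4.1000 = 27.2143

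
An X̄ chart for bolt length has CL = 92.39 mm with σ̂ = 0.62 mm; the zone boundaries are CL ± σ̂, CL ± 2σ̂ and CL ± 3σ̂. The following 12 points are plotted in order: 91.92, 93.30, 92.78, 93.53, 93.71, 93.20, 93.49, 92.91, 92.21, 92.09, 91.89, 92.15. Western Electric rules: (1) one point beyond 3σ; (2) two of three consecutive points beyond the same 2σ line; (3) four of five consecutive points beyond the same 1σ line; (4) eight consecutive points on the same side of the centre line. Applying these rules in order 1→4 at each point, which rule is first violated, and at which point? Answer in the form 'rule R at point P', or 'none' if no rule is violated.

Zone of each point (C = within 1σ̂, B = 1σ̂–2σ̂, A = 2σ̂–3σ̂, * = beyond 3σ̂; sign = side of CL): 1:-C, 2:+B, 3:+C, 4:+B, 5:+A, 6:+B, 7:+B, 8:+C, 9:-C, 10:-C, 11:-C, 12:-C
Rule 3 (four of five consecutive points beyond the same 1σ limit) is satisfied at point 6.

rule 3 at point 6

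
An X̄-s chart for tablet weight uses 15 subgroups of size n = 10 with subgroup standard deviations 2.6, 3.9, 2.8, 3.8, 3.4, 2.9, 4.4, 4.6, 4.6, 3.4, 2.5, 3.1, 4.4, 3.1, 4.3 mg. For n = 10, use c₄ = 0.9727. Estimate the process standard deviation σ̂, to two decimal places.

3.69

s̄ = (2.6 + 3.9 + 2.8 + 3.8 + 3.4 + 2.9 + 4.4 + 4.6 + 4.6 + 3.4 + 2.5 + 3.1 + 4.4 + 3.1 + 4.3) / 15 = 3.5867
σ̂ = s̄ / c₄ = 3.5867 / 0.9727 = 3.6873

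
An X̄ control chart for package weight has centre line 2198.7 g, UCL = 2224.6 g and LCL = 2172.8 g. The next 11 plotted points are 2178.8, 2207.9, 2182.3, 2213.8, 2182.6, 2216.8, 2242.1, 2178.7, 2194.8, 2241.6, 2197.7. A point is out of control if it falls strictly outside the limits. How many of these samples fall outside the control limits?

2

Compare each point to [2172.8, 2224.6]: sample 7 = 2242.1 > UCL; sample 10 = 2241.6 > UCL.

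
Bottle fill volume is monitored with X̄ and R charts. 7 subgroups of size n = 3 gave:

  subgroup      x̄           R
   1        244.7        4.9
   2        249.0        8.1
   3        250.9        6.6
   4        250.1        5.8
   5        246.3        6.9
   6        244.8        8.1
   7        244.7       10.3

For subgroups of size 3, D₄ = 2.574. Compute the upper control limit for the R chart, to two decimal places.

18.64

R̄ = (4.9 + 8.1 + 6.6 + 5.8 + 6.9 + 8.1 + 10.3) / 7 = 50.7000 / 7 = 7.2429
UCL_R = D₄·R̄ = 2.574 × 7.2429 = 18.6431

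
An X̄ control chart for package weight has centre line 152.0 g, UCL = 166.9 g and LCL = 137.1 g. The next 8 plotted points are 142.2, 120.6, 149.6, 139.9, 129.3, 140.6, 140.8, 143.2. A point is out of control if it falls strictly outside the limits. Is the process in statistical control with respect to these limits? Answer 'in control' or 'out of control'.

out of control

Compare each point to [137.1, 166.9]: sample 2 = 120.6 < LCL; sample 5 = 129.3 < LCL.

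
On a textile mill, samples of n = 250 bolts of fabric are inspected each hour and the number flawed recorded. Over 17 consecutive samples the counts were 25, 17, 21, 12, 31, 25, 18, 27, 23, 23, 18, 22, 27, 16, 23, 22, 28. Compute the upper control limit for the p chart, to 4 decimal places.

0.1430

p̄ = Σdᵢ / (k·n) = 378 / (17 × 250) = 0.08894
UCL = p̄ + 3·√(p̄(1−p̄)/n) = 0.08894 + 3 × √(0.08894×0.91106/250) = 0.08894 + 3 × 0.01800 = 0.14295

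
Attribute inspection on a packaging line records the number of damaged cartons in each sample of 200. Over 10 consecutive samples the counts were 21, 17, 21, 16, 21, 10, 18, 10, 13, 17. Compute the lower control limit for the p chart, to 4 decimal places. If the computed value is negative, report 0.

0.0238

p̄ = Σdᵢ / (k·n) = 164 / (10 × 200) = 0.08200
LCL = p̄ − 3·√(p̄(1−p̄)/n) = 0.08200 − 3 × 0.01940 = 0.02380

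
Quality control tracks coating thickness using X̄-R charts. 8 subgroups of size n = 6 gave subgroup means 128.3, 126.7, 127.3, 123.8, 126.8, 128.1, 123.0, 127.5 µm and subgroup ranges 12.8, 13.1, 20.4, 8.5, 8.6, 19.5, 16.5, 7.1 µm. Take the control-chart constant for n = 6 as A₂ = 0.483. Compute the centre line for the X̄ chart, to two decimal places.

X̄̄ = (128.3 + 126.7 + 127.3 + 123.8 + 126.8 + 128.1 + 123.0 + 127.5) / 8 = 1011.5000 / 8 = 126.4375
CL = X̄̄ = 126.4375

126.44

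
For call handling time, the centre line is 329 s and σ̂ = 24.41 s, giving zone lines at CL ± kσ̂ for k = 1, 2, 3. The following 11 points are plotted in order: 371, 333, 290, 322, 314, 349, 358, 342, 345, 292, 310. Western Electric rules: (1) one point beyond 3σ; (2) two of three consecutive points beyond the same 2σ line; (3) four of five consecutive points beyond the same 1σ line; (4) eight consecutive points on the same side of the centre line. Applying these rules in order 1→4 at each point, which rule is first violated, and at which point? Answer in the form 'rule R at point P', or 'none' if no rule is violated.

none

Zone of each point (C = within 1σ̂, B = 1σ̂–2σ̂, A = 2σ̂–3σ̂, * = beyond 3σ̂; sign = side of CL): 1:+B, 2:+C, 3:-B, 4:-C, 5:-C, 6:+C, 7:+B, 8:+C, 9:+C, 10:-B, 11:-C
No rule fires across all 11 points.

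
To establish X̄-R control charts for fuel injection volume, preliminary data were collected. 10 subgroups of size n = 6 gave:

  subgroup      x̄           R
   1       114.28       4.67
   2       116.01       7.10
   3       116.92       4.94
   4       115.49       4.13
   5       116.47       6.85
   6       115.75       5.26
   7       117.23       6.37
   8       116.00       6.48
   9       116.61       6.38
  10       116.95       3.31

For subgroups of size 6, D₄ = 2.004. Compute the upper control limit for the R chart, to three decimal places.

11.120

R̄ = (4.67 + 7.10 + 4.94 + 4.13 + 6.85 + 5.26 + 6.37 + 6.48 + 6.38 + 3.31) / 10 = 55.4900 / 10 = 5.5490
UCL_R = D₄·R̄ = 2.004 × 5.5490 = 11.1202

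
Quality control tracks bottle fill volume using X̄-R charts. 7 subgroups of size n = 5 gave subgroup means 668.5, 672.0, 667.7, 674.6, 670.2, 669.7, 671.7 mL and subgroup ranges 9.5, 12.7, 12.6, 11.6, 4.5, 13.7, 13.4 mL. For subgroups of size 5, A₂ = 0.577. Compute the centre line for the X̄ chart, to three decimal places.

670.629

X̄̄ = (668.5 + 672.0 + 667.7 + 674.6 + 670.2 + 669.7 + 671.7) / 7 = 4694.4000 / 7 = 670.6286
CL = X̄̄ = 670.6286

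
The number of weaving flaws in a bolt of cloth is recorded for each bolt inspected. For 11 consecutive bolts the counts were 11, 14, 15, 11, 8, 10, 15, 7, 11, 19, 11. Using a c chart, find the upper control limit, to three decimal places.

22.392

c̄ = (11 + 14 + 15 + 11 + 8 + 10 + 15 + 7 + 11 + 19 + 11) / 11 = 132 / 11 = 12.0000
UCL = c̄ + 3√c̄ = 12.0000 + 3 × √12.0000 = 12.0000 + 3 × 3.4641 = 22.3923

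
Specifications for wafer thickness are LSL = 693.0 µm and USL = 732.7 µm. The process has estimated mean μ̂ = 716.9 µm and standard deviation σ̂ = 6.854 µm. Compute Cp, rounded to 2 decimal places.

0.97

Cp = (USL − LSL) / (6σ̂) = (732.7 − 693.0) / (6 × 6.854) = 39.7000 / 41.1240 = 0.9654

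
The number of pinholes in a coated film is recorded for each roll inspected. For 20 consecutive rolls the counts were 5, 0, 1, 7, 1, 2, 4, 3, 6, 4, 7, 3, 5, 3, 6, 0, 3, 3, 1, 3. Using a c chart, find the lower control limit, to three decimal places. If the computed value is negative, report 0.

0.000

c̄ = (5 + 0 + 1 + 7 + 1 + 2 + 4 + 3 + 6 + 4 + 7 + 3 + 5 + 3 + 6 + 0 + 3 + 3 + 1 + 3) / 20 = 67 / 20 = 3.3500
LCL = c̄ − 3√c̄ = 3.3500 − 3 × 1.8303 = -2.1409 → 0 (cannot be negative)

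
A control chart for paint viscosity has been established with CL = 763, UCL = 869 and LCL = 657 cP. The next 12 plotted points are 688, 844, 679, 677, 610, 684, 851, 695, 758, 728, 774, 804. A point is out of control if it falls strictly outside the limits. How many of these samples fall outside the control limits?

1

Compare each point to [657, 869]: sample 5 = 610 < LCL.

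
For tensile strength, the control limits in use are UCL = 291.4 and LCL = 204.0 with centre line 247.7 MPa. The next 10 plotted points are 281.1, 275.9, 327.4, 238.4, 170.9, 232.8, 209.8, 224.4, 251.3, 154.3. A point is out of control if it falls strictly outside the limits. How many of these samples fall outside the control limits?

3

Compare each point to [204.0, 291.4]: sample 3 = 327.4 > UCL; sample 5 = 170.9 < LCL; sample 10 = 154.3 < LCL.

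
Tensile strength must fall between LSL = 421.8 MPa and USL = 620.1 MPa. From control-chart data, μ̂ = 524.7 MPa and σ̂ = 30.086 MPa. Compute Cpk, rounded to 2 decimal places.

1.06

Cpu = (USL − μ̂) / (3σ̂) = (620.1 − 524.7) / (3 × 30.086) = 1.0570; Cpl = (μ̂ − LSL) / (3σ̂) = (524.7 − 421.8) / (3 × 30.086) = 1.1401; Cpk = min(Cpu, Cpl) = 1.0570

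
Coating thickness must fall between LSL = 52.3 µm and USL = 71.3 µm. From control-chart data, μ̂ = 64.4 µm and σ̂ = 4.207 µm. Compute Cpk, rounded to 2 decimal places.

0.55

Cpu = (USL − μ̂) / (3σ̂) = (71.3 − 64.4) / (3 × 4.207) = 0.5467; Cpl = (μ̂ − LSL) / (3σ̂) = (64.4 − 52.3) / (3 × 4.207) = 0.9587; Cpk = min(Cpu, Cpl) = 0.5467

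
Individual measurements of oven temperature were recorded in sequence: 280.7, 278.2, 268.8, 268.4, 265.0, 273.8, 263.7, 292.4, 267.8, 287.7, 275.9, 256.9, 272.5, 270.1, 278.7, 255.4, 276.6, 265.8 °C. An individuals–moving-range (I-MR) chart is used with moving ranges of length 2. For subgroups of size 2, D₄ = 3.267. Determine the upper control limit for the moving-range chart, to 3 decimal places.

Moving ranges: 2.5, 9.4, 0.4, 3.4, 8.8, 10.1, 28.7, 24.6, 19.9, 11.8, 19.0, 15.6, 2.4, 8.6, 23.3, 21.2, 10.8; M̄R̄ = 220.5000 / 17 = 12.9706
UCL_MR = D₄·M̄R̄ = 3.267 × 12.9706 = 42.3749

42.375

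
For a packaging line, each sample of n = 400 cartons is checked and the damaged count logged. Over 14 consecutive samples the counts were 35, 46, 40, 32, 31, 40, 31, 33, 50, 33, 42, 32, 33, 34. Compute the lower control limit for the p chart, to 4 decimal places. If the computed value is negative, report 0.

p̄ = Σdᵢ / (k·n) = 512 / (14 × 400) = 0.09143
LCL = p̄ − 3·√(p̄(1−p̄)/n) = 0.09143 − 3 × 0.01441 = 0.04820

0.0482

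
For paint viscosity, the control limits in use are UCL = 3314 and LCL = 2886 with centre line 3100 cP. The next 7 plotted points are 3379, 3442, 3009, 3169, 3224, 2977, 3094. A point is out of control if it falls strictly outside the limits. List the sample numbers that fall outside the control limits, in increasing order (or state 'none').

1, 2

Compare each point to [2886, 3314]: sample 1 = 3379 > UCL; sample 2 = 3442 > UCL.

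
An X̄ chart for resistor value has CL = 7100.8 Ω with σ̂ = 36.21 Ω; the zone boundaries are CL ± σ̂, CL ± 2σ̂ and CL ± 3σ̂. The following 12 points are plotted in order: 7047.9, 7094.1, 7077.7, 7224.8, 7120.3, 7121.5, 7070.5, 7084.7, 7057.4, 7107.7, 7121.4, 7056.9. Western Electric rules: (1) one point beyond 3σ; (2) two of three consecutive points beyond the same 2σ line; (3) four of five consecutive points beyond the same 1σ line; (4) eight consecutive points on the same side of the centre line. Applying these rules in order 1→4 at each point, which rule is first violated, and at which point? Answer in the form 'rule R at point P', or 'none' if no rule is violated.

rule 1 at point 4

Zone of each point (C = within 1σ̂, B = 1σ̂–2σ̂, A = 2σ̂–3σ̂, * = beyond 3σ̂; sign = side of CL): 1:-B, 2:-C, 3:-C, 4:+*, 5:+C, 6:+C, 7:-C, 8:-C, 9:-B, 10:+C, 11:+C, 12:-B
Rule 1 (one point beyond the 3σ limits) is satisfied at point 4.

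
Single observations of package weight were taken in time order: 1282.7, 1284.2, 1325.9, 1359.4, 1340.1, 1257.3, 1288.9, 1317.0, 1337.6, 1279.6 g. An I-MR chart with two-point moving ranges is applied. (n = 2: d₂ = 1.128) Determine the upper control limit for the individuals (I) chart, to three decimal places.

X̄ = (1282.7 + 1284.2 + 1325.9 + 1359.4 + 1340.1 + 1257.3 + 1288.9 + 1317.0 + 1337.6 + 1279.6) / 10 = 1307.2700
Moving ranges: 1.5, 41.7, 33.5, 19.3, 82.8, 31.6, 28.1, 20.6, 58.0; M̄R̄ = 317.1000 / 9 = 35.2333
UCL = X̄ + 3·M̄R̄/d₂ = 1307.2700 + 3 × 35.2333 / 1.128 = 1400.9757

1400.976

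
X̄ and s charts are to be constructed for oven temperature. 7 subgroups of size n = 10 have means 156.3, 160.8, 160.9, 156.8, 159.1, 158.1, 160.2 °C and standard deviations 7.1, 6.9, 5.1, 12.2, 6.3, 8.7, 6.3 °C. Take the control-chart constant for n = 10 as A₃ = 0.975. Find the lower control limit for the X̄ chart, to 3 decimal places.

151.559

X̄̄ = (156.3 + 160.8 + 160.9 + 156.8 + 159.1 + 158.1 + 160.2) / 7 = 158.8857
s̄ = (7.1 + 6.9 + 5.1 + 12.2 + 6.3 + 8.7 + 6.3) / 7 = 7.5143
LCL = X̄̄ − A₃·s̄ = 158.8857 − 0.975 × 7.5143 = 151.5593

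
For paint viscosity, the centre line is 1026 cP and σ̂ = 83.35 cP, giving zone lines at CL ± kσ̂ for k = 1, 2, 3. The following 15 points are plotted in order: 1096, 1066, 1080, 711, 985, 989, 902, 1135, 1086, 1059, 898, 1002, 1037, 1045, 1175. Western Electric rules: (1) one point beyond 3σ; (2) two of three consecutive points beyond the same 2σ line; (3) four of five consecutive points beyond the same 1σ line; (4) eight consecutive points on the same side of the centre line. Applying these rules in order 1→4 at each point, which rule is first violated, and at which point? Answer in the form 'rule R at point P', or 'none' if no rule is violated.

rule 1 at point 4

Zone of each point (C = within 1σ̂, B = 1σ̂–2σ̂, A = 2σ̂–3σ̂, * = beyond 3σ̂; sign = side of CL): 1:+C, 2:+C, 3:+C, 4:-*, 5:-C, 6:-C, 7:-B, 8:+B, 9:+C, 10:+C, 11:-B, 12:-C, 13:+C, 14:+C, 15:+B
Rule 1 (one point beyond the 3σ limits) is satisfied at point 4.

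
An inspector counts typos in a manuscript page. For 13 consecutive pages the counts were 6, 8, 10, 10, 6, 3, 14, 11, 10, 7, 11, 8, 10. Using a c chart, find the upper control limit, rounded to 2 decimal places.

17.65

c̄ = (6 + 8 + 10 + 10 + 6 + 3 + 14 + 11 + 10 + 7 + 11 + 8 + 10) / 13 = 114 / 13 = 8.7692
UCL = c̄ + 3√c̄ = 8.7692 + 3 × √8.7692 = 8.7692 + 3 × 2.9613 = 17.6531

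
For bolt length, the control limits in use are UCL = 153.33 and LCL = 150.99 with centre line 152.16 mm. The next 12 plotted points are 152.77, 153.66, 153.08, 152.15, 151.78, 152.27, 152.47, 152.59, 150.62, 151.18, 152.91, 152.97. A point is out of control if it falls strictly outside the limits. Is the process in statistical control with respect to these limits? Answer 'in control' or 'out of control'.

Compare each point to [150.99, 153.33]: sample 2 = 153.66 > UCL; sample 9 = 150.62 < LCL.

out of control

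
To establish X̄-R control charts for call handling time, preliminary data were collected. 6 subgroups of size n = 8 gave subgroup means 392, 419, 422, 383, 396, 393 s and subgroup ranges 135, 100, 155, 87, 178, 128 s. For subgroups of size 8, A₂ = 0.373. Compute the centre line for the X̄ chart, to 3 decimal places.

400.833

X̄̄ = (392 + 419 + 422 + 383 + 396 + 393) / 6 = 2405.0000 / 6 = 400.8333
CL = X̄̄ = 400.8333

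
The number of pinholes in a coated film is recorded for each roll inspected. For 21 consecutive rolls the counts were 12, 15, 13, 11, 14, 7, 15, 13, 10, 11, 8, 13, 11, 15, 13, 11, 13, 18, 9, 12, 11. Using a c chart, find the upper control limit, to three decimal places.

c̄ = (12 + 15 + 13 + 11 + 14 + 7 + 15 + 13 + 10 + 11 + 8 + 13 + 11 + 15 + 13 + 11 + 13 + 18 + 9 + 12 + 11) / 21 = 255 / 21 = 12.1429
UCL = c̄ + 3√c̄ = 12.1429 + 3 × √12.1429 = 12.1429 + 3 × 3.4847 = 22.5968

22.597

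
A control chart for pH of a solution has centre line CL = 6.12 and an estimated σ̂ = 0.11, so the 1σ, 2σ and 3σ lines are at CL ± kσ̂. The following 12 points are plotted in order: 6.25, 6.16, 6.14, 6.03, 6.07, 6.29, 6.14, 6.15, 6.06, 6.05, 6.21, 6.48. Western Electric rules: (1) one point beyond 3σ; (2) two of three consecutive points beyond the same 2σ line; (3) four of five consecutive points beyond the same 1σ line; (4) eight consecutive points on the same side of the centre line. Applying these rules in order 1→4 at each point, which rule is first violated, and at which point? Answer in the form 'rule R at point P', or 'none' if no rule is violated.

rule 1 at point 12

Zone of each point (C = within 1σ̂, B = 1σ̂–2σ̂, A = 2σ̂–3σ̂, * = beyond 3σ̂; sign = side of CL): 1:+B, 2:+C, 3:+C, 4:-C, 5:-C, 6:+B, 7:+C, 8:+C, 9:-C, 10:-C, 11:+C, 12:+*
Rule 1 (one point beyond the 3σ limits) is satisfied at point 12.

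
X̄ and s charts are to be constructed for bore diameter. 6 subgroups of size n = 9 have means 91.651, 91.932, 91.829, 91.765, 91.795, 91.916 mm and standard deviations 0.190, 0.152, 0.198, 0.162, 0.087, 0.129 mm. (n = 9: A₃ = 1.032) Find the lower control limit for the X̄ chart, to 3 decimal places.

91.657

X̄̄ = (91.651 + 91.932 + 91.829 + 91.765 + 91.795 + 91.916) / 6 = 91.8147
s̄ = (0.190 + 0.152 + 0.198 + 0.162 + 0.087 + 0.129) / 6 = 0.1530
LCL = X̄̄ − A₃·s̄ = 91.8147 − 1.032 × 0.1530 = 91.6568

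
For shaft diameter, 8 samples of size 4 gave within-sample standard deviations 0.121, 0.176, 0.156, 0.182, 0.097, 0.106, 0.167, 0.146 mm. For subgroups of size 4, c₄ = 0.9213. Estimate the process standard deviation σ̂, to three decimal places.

s̄ = (0.121 + 0.176 + 0.156 + 0.182 + 0.097 + 0.106 + 0.167 + 0.146) / 8 = 0.1439
σ̂ = s̄ / c₄ = 0.1439 / 0.9213 = 0.1562

0.156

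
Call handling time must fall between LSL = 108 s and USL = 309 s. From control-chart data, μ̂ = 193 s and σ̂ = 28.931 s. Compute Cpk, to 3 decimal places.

Cpu = (USL − μ̂) / (3σ̂) = (309 − 193) / (3 × 28.931) = 1.3365; Cpl = (μ̂ − LSL) / (3σ̂) = (193 − 108) / (3 × 28.931) = 0.9793; Cpk = min(Cpu, Cpl) = 0.9793

0.979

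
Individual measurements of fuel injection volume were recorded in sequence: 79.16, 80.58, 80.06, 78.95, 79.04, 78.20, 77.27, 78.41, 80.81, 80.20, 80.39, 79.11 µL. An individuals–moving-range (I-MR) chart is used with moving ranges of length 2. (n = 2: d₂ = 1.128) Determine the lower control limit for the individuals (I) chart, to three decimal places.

X̄ = (79.16 + 80.58 + 80.06 + 78.95 + 79.04 + 78.20 + 77.27 + 78.41 + 80.81 + 80.20 + 80.39 + 79.11) / 12 = 79.3483
Moving ranges: 1.42, 0.52, 1.11, 0.09, 0.84, 0.93, 1.14, 2.40, 0.61, 0.19, 1.28; M̄R̄ = 10.5300 / 11 = 0.9573
LCL = X̄ − 3·M̄R̄/d₂ = 79.3483 − 3 × 0.9573 / 1.128 = 76.8024

76.802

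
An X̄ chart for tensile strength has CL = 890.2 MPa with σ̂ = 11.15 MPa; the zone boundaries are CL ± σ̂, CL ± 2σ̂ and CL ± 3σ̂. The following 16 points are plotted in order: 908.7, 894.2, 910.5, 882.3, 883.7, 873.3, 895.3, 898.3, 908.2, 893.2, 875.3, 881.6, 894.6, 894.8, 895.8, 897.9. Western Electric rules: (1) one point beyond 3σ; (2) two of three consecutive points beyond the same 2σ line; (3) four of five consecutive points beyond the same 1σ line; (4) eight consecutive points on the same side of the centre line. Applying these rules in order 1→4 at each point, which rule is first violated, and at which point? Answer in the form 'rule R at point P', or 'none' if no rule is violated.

none

Zone of each point (C = within 1σ̂, B = 1σ̂–2σ̂, A = 2σ̂–3σ̂, * = beyond 3σ̂; sign = side of CL): 1:+B, 2:+C, 3:+B, 4:-C, 5:-C, 6:-B, 7:+C, 8:+C, 9:+B, 10:+C, 11:-B, 12:-C, 13:+C, 14:+C, 15:+C, 16:+C
No rule fires across all 16 points.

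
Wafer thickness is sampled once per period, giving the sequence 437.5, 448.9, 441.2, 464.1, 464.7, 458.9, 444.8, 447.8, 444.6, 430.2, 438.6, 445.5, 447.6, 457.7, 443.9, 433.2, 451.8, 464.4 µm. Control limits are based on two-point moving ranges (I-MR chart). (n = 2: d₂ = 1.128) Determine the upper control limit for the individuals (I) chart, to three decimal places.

X̄ = (437.5 + 448.9 + 441.2 + 464.1 + 464.7 + 458.9 + 444.8 + 447.8 + 444.6 + 430.2 + 438.6 + 445.5 + 447.6 + 457.7 + 443.9 + 433.2 + 451.8 + 464.4) / 18 = 448.0778
Moving ranges: 11.4, 7.7, 22.9, 0.6, 5.8, 14.1, 3.0, 3.2, 14.4, 8.4, 6.9, 2.1, 10.1, 13.8, 10.7, 18.6, 12.6; M̄R̄ = 166.3000 / 17 = 9.7824
UCL = X̄ + 3·M̄R̄/d₂ = 448.0778 + 3 × 9.7824 / 1.128 = 474.0947

474.095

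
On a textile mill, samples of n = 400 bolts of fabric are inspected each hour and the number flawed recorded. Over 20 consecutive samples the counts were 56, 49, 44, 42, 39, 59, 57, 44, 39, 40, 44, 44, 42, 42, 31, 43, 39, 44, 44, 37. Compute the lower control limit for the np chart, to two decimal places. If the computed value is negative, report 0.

25.19

p̄ = Σdᵢ / (k·n) = 879 / (20 × 400) = 0.10988
LCL = np̄ − 3·√(np̄(1−p̄)) = 43.9500 − 3 × 6.2547 = 25.1860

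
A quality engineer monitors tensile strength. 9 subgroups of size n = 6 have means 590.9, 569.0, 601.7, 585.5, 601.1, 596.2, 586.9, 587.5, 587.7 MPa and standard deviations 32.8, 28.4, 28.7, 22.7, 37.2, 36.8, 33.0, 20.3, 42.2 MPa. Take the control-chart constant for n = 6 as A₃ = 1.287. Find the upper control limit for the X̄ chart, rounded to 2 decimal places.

X̄̄ = (590.9 + 569.0 + 601.7 + 585.5 + 601.1 + 596.2 + 586.9 + 587.5 + 587.7) / 9 = 589.6111
s̄ = (32.8 + 28.4 + 28.7 + 22.7 + 37.2 + 36.8 + 33.0 + 20.3 + 42.2) / 9 = 31.3444
UCL = X̄̄ + A₃·s̄ = 589.6111 + 1.287 × 31.3444 = 629.9514

629.95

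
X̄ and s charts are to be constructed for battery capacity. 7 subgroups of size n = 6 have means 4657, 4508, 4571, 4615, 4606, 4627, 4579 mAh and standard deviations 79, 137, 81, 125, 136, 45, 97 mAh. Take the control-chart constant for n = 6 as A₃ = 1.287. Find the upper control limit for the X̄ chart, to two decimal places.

4723.41

X̄̄ = (4657 + 4508 + 4571 + 4615 + 4606 + 4627 + 4579) / 7 = 4594.7143
s̄ = (79 + 137 + 81 + 125 + 136 + 45 + 97) / 7 = 100.0000
UCL = X̄̄ + A₃·s̄ = 4594.7143 + 1.287 × 100.0000 = 4723.4143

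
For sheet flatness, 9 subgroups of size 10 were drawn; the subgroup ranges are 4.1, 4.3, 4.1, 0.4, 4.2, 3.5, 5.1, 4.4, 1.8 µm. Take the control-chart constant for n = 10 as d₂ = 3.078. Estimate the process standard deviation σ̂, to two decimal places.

1.15

R̄ = (4.1 + 4.3 + 4.1 + 0.4 + 4.2 + 3.5 + 5.1 + 4.4 + 1.8) / 9 = 3.5444
σ̂ = R̄ / d₂ = 3.5444 / 3.078 = 1.1515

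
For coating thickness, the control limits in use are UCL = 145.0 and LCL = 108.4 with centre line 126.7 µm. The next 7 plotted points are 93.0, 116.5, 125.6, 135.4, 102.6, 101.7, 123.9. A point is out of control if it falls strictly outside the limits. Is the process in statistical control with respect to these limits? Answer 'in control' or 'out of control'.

Compare each point to [108.4, 145.0]: sample 1 = 93.0 < LCL; sample 5 = 102.6 < LCL; sample 6 = 101.7 < LCL.

out of control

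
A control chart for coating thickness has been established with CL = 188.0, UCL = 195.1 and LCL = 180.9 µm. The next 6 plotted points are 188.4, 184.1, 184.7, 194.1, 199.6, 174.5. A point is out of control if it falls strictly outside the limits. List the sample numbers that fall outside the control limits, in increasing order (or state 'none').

5, 6

Compare each point to [180.9, 195.1]: sample 5 = 199.6 > UCL; sample 6 = 174.5 < LCL.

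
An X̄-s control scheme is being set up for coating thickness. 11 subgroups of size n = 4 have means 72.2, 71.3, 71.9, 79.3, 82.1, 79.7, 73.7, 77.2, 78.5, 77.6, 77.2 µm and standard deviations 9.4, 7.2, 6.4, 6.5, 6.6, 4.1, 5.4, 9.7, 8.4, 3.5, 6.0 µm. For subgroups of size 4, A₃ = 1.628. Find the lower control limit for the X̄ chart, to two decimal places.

X̄̄ = (72.2 + 71.3 + 71.9 + 79.3 + 82.1 + 79.7 + 73.7 + 77.2 + 78.5 + 77.6 + 77.2) / 11 = 76.4273
s̄ = (9.4 + 7.2 + 6.4 + 6.5 + 6.6 + 4.1 + 5.4 + 9.7 + 8.4 + 3.5 + 6.0) / 11 = 6.6545
LCL = X̄̄ − A₃·s̄ = 76.4273 − 1.628 × 6.6545 = 65.5937

65.59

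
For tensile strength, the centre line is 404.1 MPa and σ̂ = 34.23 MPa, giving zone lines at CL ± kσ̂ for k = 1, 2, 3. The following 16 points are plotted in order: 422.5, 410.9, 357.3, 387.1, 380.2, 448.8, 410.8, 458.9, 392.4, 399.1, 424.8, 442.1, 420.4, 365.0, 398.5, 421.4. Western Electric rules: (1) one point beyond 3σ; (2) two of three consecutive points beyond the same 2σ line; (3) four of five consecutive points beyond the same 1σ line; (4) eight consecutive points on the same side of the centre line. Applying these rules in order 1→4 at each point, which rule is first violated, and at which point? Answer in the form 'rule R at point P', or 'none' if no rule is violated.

none

Zone of each point (C = within 1σ̂, B = 1σ̂–2σ̂, A = 2σ̂–3σ̂, * = beyond 3σ̂; sign = side of CL): 1:+C, 2:+C, 3:-B, 4:-C, 5:-C, 6:+B, 7:+C, 8:+B, 9:-C, 10:-C, 11:+C, 12:+B, 13:+C, 14:-B, 15:-C, 16:+C
No rule fires across all 16 points.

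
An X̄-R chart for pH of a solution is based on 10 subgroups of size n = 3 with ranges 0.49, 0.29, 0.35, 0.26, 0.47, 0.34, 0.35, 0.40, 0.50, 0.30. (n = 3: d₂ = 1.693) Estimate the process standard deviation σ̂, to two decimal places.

R̄ = (0.49 + 0.29 + 0.35 + 0.26 + 0.47 + 0.34 + 0.35 + 0.40 + 0.50 + 0.30) / 10 = 0.3750
σ̂ = R̄ / d₂ = 0.3750 / 1.693 = 0.2215

0.22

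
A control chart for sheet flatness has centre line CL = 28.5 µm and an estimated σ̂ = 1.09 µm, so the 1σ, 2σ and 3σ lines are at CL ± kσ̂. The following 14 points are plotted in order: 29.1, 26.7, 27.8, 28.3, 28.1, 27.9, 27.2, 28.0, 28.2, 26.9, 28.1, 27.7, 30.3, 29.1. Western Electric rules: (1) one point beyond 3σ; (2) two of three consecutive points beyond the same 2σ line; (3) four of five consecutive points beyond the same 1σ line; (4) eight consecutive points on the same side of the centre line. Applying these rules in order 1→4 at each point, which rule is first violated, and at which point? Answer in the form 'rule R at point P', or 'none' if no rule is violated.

rule 4 at point 9

Zone of each point (C = within 1σ̂, B = 1σ̂–2σ̂, A = 2σ̂–3σ̂, * = beyond 3σ̂; sign = side of CL): 1:+C, 2:-B, 3:-C, 4:-C, 5:-C, 6:-C, 7:-B, 8:-C, 9:-C, 10:-B, 11:-C, 12:-C, 13:+B, 14:+C
Rule 4 (eight consecutive points on the same side of the centre line) is satisfied at point 9.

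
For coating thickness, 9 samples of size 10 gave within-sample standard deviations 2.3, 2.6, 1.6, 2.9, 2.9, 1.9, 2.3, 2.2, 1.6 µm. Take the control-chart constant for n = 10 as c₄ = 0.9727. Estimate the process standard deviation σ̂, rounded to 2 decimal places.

2.32

s̄ = (2.3 + 2.6 + 1.6 + 2.9 + 2.9 + 1.9 + 2.3 + 2.2 + 1.6) / 9 = 2.2556
σ̂ = s̄ / c₄ = 2.2556 / 0.9727 = 2.3189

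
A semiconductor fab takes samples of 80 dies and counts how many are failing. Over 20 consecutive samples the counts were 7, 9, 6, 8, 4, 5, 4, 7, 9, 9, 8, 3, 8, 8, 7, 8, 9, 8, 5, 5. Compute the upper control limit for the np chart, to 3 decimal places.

14.358

p̄ = Σdᵢ / (k·n) = 137 / (20 × 80) = 0.08563
UCL = np̄ + 3·√(np̄(1−p̄)) = 6.8500 + 3 × √(6.8500×0.91437) = 6.8500 + 3 × 2.5027 = 14.3581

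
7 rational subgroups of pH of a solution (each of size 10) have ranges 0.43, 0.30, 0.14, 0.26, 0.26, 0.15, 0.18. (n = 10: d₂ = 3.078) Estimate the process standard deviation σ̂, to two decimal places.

0.08

R̄ = (0.43 + 0.30 + 0.14 + 0.26 + 0.26 + 0.15 + 0.18) / 7 = 0.2457
σ̂ = R̄ / d₂ = 0.2457 / 3.078 = 0.0798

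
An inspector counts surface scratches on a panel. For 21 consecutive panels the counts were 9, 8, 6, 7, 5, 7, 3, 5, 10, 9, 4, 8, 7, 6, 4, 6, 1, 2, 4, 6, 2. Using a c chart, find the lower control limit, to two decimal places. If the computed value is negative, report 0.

c̄ = (9 + 8 + 6 + 7 + 5 + 7 + 3 + 5 + 10 + 9 + 4 + 8 + 7 + 6 + 4 + 6 + 1 + 2 + 4 + 6 + 2) / 21 = 119 / 21 = 5.6667
LCL = c̄ − 3√c̄ = 5.6667 − 3 × 2.3805 = -1.4748 → 0 (cannot be negative)

0.00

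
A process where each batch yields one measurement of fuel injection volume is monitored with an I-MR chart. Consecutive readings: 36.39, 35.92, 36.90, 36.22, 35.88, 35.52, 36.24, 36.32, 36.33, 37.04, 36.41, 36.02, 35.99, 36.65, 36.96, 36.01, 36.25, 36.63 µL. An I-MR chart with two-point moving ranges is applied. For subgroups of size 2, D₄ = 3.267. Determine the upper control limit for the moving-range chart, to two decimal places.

Moving ranges: 0.47, 0.98, 0.68, 0.34, 0.36, 0.72, 0.08, 0.01, 0.71, 0.63, 0.39, 0.03, 0.66, 0.31, 0.95, 0.24, 0.38; M̄R̄ = 7.9400 / 17 = 0.4671
UCL_MR = D₄·M̄R̄ = 3.267 × 0.4671 = 1.5259

1.53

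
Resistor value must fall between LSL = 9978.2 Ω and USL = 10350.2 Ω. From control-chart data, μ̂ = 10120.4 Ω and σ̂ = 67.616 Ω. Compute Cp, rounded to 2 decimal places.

Cp = (USL − LSL) / (6σ̂) = (10350.2 − 9978.2) / (6 × 67.616) = 372.0000 / 405.6960 = 0.9169

0.92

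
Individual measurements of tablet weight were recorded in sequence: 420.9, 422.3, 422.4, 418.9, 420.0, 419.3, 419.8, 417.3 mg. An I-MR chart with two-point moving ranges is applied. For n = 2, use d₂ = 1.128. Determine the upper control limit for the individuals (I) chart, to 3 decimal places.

423.836

X̄ = (420.9 + 422.3 + 422.4 + 418.9 + 420.0 + 419.3 + 419.8 + 417.3) / 8 = 420.1125
Moving ranges: 1.4, 0.1, 3.5, 1.1, 0.7, 0.5, 2.5; M̄R̄ = 9.8000 / 7 = 1.4000
UCL = X̄ + 3·M̄R̄/d₂ = 420.1125 + 3 × 1.4000 / 1.128 = 423.8359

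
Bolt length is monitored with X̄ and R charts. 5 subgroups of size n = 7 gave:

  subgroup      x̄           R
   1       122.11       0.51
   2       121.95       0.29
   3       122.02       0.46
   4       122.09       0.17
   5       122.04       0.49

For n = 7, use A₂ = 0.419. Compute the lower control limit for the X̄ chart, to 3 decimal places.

X̄̄ = (122.11 + 121.95 + 122.02 + 122.09 + 122.04) / 5 = 610.2100 / 5 = 122.0420
R̄ = (0.51 + 0.29 + 0.46 + 0.17 + 0.49) / 5 = 1.9200 / 5 = 0.3840
LCL = X̄̄ − A₂·R̄ = 122.0420 − 0.419 × 0.3840 = 121.8811

121.881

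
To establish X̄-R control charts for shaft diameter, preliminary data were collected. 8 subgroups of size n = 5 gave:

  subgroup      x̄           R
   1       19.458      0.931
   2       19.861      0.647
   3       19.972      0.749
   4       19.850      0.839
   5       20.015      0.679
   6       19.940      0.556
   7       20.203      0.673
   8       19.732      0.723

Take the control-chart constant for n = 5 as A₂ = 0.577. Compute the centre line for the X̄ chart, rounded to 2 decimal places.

19.88

X̄̄ = (19.458 + 19.861 + 19.972 + 19.850 + 20.015 + 19.940 + 20.203 + 19.732) / 8 = 159.0310 / 8 = 19.8789
CL = X̄̄ = 19.8789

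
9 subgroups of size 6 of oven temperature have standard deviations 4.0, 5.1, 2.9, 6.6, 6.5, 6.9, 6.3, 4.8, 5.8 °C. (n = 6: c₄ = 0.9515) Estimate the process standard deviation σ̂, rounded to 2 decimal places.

s̄ = (4.0 + 5.1 + 2.9 + 6.6 + 6.5 + 6.9 + 6.3 + 4.8 + 5.8) / 9 = 5.4333
σ̂ = s̄ / c₄ = 5.4333 / 0.9515 = 5.7103

5.71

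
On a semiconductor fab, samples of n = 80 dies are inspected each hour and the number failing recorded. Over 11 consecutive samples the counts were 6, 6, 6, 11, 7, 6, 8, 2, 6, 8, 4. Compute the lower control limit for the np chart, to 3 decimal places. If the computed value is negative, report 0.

p̄ = Σdᵢ / (k·n) = 70 / (11 × 80) = 0.07955
LCL = np̄ − 3·√(np̄(1−p̄)) = 6.3636 − 3 × 2.4202 = -0.8970 → 0 (negative, so LCL = 0)

0.000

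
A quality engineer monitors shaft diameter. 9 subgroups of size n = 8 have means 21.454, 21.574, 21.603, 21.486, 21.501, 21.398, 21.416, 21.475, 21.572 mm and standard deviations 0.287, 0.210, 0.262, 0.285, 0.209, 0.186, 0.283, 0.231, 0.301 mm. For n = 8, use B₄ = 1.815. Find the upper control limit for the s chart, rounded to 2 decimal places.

0.45

s̄ = (0.287 + 0.210 + 0.262 + 0.285 + 0.209 + 0.186 + 0.283 + 0.231 + 0.301) / 9 = 0.2504
UCL_s = B₄·s̄ = 1.815 × 0.2504 = 0.4546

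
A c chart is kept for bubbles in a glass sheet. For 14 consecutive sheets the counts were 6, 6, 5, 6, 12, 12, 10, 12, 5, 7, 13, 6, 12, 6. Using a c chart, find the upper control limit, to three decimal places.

17.138

c̄ = (6 + 6 + 5 + 6 + 12 + 12 + 10 + 12 + 5 + 7 + 13 + 6 + 12 + 6) / 14 = 118 / 14 = 8.4286
UCL = c̄ + 3√c̄ = 8.4286 + 3 × √8.4286 = 8.4286 + 3 × 2.9032 = 17.1382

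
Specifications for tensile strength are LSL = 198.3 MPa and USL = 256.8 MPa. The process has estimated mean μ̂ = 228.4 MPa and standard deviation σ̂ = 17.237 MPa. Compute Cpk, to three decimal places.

Cpu = (USL − μ̂) / (3σ̂) = (256.8 − 228.4) / (3 × 17.237) = 0.5492; Cpl = (μ̂ − LSL) / (3σ̂) = (228.4 − 198.3) / (3 × 17.237) = 0.5821; Cpk = min(Cpu, Cpl) = 0.5492

0.549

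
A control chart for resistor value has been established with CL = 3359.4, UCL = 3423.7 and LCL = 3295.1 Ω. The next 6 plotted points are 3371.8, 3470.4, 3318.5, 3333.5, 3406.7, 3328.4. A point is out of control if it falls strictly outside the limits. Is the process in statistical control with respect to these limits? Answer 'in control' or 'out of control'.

out of control

Compare each point to [3295.1, 3423.7]: sample 2 = 3470.4 > UCL.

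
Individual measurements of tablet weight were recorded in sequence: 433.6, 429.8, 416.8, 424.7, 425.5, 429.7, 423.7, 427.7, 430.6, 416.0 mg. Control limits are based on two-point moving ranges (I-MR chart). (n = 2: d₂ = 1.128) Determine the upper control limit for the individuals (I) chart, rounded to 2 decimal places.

X̄ = (433.6 + 429.8 + 416.8 + 424.7 + 425.5 + 429.7 + 423.7 + 427.7 + 430.6 + 416.0) / 10 = 425.8100
Moving ranges: 3.8, 13.0, 7.9, 0.8, 4.2, 6.0, 4.0, 2.9, 14.6; M̄R̄ = 57.2000 / 9 = 6.3556
UCL = X̄ + 3·M̄R̄/d₂ = 425.8100 + 3 × 6.3556 / 1.128 = 442.7131

442.71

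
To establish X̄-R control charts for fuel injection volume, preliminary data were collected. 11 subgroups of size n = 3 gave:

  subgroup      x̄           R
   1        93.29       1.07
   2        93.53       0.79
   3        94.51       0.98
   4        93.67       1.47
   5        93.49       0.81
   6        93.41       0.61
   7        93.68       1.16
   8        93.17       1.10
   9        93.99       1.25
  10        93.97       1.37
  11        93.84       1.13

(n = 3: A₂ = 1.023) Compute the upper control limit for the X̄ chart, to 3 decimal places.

X̄̄ = (93.29 + 93.53 + 94.51 + 93.67 + 93.49 + 93.41 + 93.68 + 93.17 + 93.99 + 93.97 + 93.84) / 11 = 1030.5500 / 11 = 93.6864
R̄ = (1.07 + 0.79 + 0.98 + 1.47 + 0.81 + 0.61 + 1.16 + 1.10 + 1.25 + 1.37 + 1.13) / 11 = 11.7400 / 11 = 1.0673
UCL = X̄̄ + A₂·R̄ = 93.6864 + 1.023 × 1.0673 = 94.7782

94.778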